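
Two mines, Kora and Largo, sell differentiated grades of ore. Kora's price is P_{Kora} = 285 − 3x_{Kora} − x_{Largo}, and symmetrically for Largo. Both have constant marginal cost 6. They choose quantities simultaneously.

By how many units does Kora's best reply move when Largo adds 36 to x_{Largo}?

Mine Kora's profit: π = x_{Kora}(285 − 3x_{Kora} − x_{Largo}) − 6x_{Kora}.
∂π/∂x_{Kora} = 279 − 6x_{Kora} − x_{Largo} = 0 ⇒ x_{Kora} = 46.5 − (1/6)x_{Largo}.
The reaction-function slope is −1/6, so a 36-unit rise in x_{Largo} moves x_{Kora} by −1/6 × 36 = −6. Kora's best response falls — the actions are strategic substitutes.

-6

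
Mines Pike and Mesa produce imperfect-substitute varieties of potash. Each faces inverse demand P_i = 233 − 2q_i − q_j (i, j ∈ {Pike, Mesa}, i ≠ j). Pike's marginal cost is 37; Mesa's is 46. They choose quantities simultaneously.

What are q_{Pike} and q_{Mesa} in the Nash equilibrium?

39.8, 36.8

Mine Pike's profit: π = q_{Pike}(233 − 2q_{Pike} − q_{Mesa}) − 37q_{Pike}.
∂π/∂q_{Pike} = 196 − 4q_{Pike} − q_{Mesa} = 0 ⇒ q_{Pike} = 49 − 0.25q_{Mesa}.
Similarly q_{Mesa} = 46.75 − 0.25q_{Pike}.
Solving the two reaction functions simultaneously: (1 − (−0.25)(−0.25))q_{Pike} = 49 − 0.25·46.75, so 0.9375q_{Pike} = 37.3125 and q_{Pike} = 39.8.
Then q_{Mesa} = 46.75 − 0.25·39.8 = 36.8.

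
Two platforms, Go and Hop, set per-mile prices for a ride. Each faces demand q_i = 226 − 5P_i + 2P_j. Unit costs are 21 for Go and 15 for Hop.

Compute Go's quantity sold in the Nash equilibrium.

98.75

Go's profit: π = (P_{Go} − 21)(226 − 5P_{Go} + 2P_{Hop}).
∂π/∂P_{Go} = 331 − 10P_{Go} + 2P_{Hop} = 0 ⇒ P_{Go} = 33.1 + 0.2P_{Hop}.
Similarly P_{Hop} = 30.1 + 0.2P_{Go}.
Plugging P_{Hop} into Go's best response: P_{Go} = 33.1 + 0.2(30.1 + 0.2P_{Go}) ⇒ 0.96P_{Go} = 39.12, so P_{Go} = 40.75.
Then P_{Hop} = 30.1 + 0.2·40.75 = 38.25.
q_{Go} = 226 − 5·40.75 + 2·38.25 = 98.75.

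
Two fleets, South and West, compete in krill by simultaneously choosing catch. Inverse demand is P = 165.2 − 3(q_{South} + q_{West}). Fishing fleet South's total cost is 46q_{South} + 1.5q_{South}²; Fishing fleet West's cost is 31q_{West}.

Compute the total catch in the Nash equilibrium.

25.84

Fishing fleet South's profit: π = q_{South}(165.2 − 3(q_{South} + q_{West})) − 46q_{South} − 1.5q_{South}².
∂π/∂q_{South} = 119.2 − 9q_{South} − 3q_{West} = 0, so q_{South} = 596/45 − (1/3)q_{West}.
For West: ∂π/∂q_{West} = 134.2 − 6q_{West} − 3q_{South} = 0 ⇒ q_{West} = 671/30 − 0.5q_{South}.
Solving the two reaction functions simultaneously: (1 − (−1/3)(−0.5))q_{South} = 596/45 − (1/3)·(671/30), so (5/6)q_{South} = 521/90 and q_{South} = 521/75.
Then q_{West} = 671/30 − 0.5·(521/75) = 1417/75.
Total catch: 521/75 + 1417/75 = 25.84.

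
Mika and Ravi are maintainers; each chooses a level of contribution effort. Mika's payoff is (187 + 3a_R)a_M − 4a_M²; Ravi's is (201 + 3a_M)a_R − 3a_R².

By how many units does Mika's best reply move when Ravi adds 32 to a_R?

12

Expanding Mika's payoff: 187a_M + 3a_Ra_M − 4a_M².
∂π/∂a_M = 187 + 3a_R − 8a_M = 0, so a_M = 23.375 + 0.375a_R.
The reaction-function slope is 0.375, so a 32-unit rise in a_R moves a_M by 0.375 × 32 = 12. Mika's best response rises — the actions are strategic complements.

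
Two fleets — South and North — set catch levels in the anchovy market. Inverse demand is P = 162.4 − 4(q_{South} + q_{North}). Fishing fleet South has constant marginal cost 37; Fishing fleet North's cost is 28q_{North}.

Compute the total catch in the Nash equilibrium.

21.65

Fishing fleet South's profit: π = q_{South}(162.4 − 4(q_{South} + q_{North})) − 37q_{South}.
∂π/∂q_{South} = 125.4 − 8q_{South} − 4q_{North} = 0, so q_{South} = 15.675 − 0.5q_{North}.
By the same steps for North: q_{North} = 16.8 − 0.5q_{South}.
Plugging q_{North} into South's best response: q_{South} = 15.675 − 0.5(16.8 − 0.5q_{South}) ⇒ 0.75q_{South} = 7.275, so q_{South} = 9.7.
Then q_{North} = 16.8 − 0.5·9.7 = 11.95.
Total catch: 9.7 + 11.95 = 21.65.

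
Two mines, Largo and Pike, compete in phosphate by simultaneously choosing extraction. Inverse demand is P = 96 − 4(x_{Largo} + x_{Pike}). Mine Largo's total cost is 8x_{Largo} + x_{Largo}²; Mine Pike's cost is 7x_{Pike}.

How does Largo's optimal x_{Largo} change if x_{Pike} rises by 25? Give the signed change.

Mine Largo's profit: π = x_{Largo}(96 − 4(x_{Largo} + x_{Pike})) − 8x_{Largo} − x_{Largo}².
∂π/∂x_{Largo} = 88 − 10x_{Largo} − 4x_{Pike} = 0, so x_{Largo} = 8.8 − 0.4x_{Pike}.
The reaction-function slope is −0.4, so a 25-unit rise in x_{Pike} moves x_{Largo} by −0.4 × 25 = −10. Largo's best response falls — the actions are strategic substitutes.

-10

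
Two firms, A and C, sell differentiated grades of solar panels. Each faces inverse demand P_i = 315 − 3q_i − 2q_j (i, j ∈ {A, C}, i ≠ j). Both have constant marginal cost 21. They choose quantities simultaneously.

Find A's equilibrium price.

131.25

Firm A's profit: π = q_A(315 − 3q_A − 2q_C) − 21q_A.
∂π/∂q_A = 294 − 6q_A − 2q_C = 0 ⇒ q_A = 49 − (1/3)q_C.
By symmetry q_C = q_A; substituting into the reaction function, (4/3)q_A = 49 and q_A = 36.75.
P_A = 315 − 3·36.75 − 2·36.75 = 131.25.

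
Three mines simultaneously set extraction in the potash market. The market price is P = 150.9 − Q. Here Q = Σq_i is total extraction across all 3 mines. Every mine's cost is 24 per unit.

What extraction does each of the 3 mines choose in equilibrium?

31.725

A representative mine's profit is π_i = q_i(150.9 − Q) − 24q_i, with Q = q_i + Σ_{j≠i} q_j.
First-order condition: 126.9 − 2q_i − Σ_{j≠i} q_j = 0.
In a symmetric equilibrium every mine chooses the same q, so Σ_{j≠i} q_j = 2q. The condition becomes 126.9 − 4q = 0, giving q = 126.9/4 = 31.725.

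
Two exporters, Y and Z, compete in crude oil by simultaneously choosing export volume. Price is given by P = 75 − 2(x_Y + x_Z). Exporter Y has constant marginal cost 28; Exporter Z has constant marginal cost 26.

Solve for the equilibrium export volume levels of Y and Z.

Exporter Y's profit: π = x_Y(75 − 2(x_Y + x_Z)) − 28x_Y.
∂π/∂x_Y = 47 − 4x_Y − 2x_Z = 0, so x_Y = 11.75 − 0.5x_Z.
By the same steps for Z: x_Z = 12.25 − 0.5x_Y.
Substituting the second reaction function into the first: x_Y = 11.75 − 0.5(12.25 − 0.5x_Y), which gives 0.75x_Y = 5.625 ⇒ x_Y = 7.5.
Then x_Z = 12.25 − 0.5·7.5 = 8.5.

7.5, 8.5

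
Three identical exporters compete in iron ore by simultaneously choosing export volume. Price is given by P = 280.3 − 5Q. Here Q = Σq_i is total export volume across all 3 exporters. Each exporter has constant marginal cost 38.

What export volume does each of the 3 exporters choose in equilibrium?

12.115

A representative exporter's profit is π_i = q_i(280.3 − 5Q) − 38q_i, with Q = q_i + Σ_{j≠i} q_j.
First-order condition: 242.3 − 10q_i − 5Σ_{j≠i} q_j = 0.
In a symmetric equilibrium every exporter chooses the same q, so Σ_{j≠i} q_j = 2q. The condition becomes 242.3 − 20q = 0, giving q = 242.3/20 = 12.115.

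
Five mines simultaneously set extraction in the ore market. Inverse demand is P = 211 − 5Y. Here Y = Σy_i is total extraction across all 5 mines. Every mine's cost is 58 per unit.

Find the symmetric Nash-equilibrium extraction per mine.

A representative mine's profit is π_i = y_i(211 − 5Y) − 58y_i, with Y = y_i + Σ_{j≠i} y_j.
First-order condition: 153 − 10y_i − 5Σ_{j≠i} y_j = 0.
With identical mines, set every y_j = y: then 153 − 10y − 20y = 0, i.e. y = 153/30 = 5.1.

5.1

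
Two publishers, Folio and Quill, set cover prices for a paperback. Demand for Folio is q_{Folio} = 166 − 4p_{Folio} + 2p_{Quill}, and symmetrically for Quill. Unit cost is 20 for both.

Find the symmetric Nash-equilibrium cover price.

Folio's profit: π = (p_{Folio} − 20)(166 − 4p_{Folio} + 2p_{Quill}).
∂π/∂p_{Folio} = 246 − 8p_{Folio} + 2p_{Quill} = 0 ⇒ p_{Folio} = 30.75 + 0.25p_{Quill}.
The game is symmetric, so in equilibrium p_{Quill} = p_{Folio}: the reaction function gives 0.75p_{Folio} = 30.75, hence p_{Folio} = 41.

41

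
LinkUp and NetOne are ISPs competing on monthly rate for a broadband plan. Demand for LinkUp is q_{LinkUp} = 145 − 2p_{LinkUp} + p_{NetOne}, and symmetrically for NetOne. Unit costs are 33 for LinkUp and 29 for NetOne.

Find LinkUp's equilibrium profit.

2708.48

LinkUp's profit: π = (p_{LinkUp} − 33)(145 − 2p_{LinkUp} + p_{NetOne}).
∂π/∂p_{LinkUp} = 211 − 4p_{LinkUp} + p_{NetOne} = 0 ⇒ p_{LinkUp} = 52.75 + 0.25p_{NetOne}.
Similarly p_{NetOne} = 50.75 + 0.25p_{LinkUp}.
Solving the two reaction functions simultaneously: (1 − (0.25)(0.25))p_{LinkUp} = 52.75 + 0.25·50.75, so 0.9375p_{LinkUp} = 65.4375 and p_{LinkUp} = 69.8.
Then p_{NetOne} = 50.75 + 0.25·69.8 = 68.2.
q_{LinkUp} = 145 − 2·69.8 + 68.2 = 73.6.
Profit = (69.8 − 33)·73.6 = 2708.48.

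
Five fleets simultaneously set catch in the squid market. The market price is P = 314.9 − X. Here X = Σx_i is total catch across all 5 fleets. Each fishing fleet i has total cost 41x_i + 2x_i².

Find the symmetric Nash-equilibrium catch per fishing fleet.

A representative fishing fleet's profit is π_i = x_i(314.9 − X) − 41x_i − 2x_i², with X = x_i + Σ_{j≠i} x_j.
First-order condition: 273.9 − 6x_i − Σ_{j≠i} x_j = 0.
In a symmetric equilibrium every fishing fleet chooses the same x, so Σ_{j≠i} x_j = 4x. The condition becomes 273.9 − 10x = 0, giving x = 273.9/10 = 27.39.

27.39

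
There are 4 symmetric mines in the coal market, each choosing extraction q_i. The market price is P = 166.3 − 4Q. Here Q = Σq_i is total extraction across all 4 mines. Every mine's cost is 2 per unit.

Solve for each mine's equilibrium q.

A representative mine's profit is π_i = q_i(166.3 − 4Q) − 2q_i, with Q = q_i + Σ_{j≠i} q_j.
First-order condition: 164.3 − 8q_i − 4Σ_{j≠i} q_j = 0.
In a symmetric equilibrium every mine chooses the same q, so Σ_{j≠i} q_j = 3q. The condition becomes 164.3 − 20q = 0, giving q = 164.3/20 = 8.215.

8.215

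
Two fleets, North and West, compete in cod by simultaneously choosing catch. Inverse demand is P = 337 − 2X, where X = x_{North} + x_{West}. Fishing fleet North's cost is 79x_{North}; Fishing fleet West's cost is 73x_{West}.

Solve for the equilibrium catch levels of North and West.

42, 45

Fishing fleet North's profit: π = x_{North}(337 − 2(x_{North} + x_{West})) − 79x_{North}.
∂π/∂x_{North} = 258 − 4x_{North} − 2x_{West} = 0, so x_{North} = 64.5 − 0.5x_{West}.
By the same steps for West: x_{West} = 66 − 0.5x_{North}.
Substituting the second reaction function into the first: x_{North} = 64.5 − 0.5(66 − 0.5x_{North}), which gives 0.75x_{North} = 31.5 ⇒ x_{North} = 42.
Then x_{West} = 66 − 0.5·42 = 45.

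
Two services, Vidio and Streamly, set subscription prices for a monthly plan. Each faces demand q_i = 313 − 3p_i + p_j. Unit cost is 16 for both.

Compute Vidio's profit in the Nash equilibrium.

9475.32

Vidio's profit: π = (p_{Vidio} − 16)(313 − 3p_{Vidio} + p_{Streamly}).
∂π/∂p_{Vidio} = 361 − 6p_{Vidio} + p_{Streamly} = 0 ⇒ p_{Vidio} = 361/6 + (1/6)p_{Streamly}.
By symmetry p_{Streamly} = p_{Vidio}; substituting into the reaction function, (5/6)p_{Vidio} = 361/6 and p_{Vidio} = 72.2.
q_{Vidio} = 313 − 3·72.2 + 72.2 = 168.6.
Profit = (72.2 − 16)·168.6 = 9475.32.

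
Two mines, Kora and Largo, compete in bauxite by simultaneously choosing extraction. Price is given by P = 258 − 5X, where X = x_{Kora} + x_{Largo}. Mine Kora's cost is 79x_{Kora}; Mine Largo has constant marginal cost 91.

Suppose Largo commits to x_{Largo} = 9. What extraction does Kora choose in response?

13.4

Mine Kora's profit: π = x_{Kora}(258 − 5(x_{Kora} + x_{Largo})) − 79x_{Kora}.
∂π/∂x_{Kora} = 179 − 10x_{Kora} − 5x_{Largo} = 0, so x_{Kora} = 17.9 − 0.5x_{Largo}.
At x_{Largo} = 9: x_{Kora} = 17.9 − 0.5·9 = 13.4.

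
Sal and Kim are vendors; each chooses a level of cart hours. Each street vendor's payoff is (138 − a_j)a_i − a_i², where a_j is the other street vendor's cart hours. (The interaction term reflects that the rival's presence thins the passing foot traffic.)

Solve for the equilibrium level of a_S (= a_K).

46

Sal's payoff is (138 − a_K)a_S − a_S².
∂π/∂a_S = 138 − a_K − 2a_S = 0, so a_S = 69 − 0.5a_K.
The game is symmetric, so in equilibrium a_K = a_S: the reaction function gives 1.5a_S = 69, hence a_S = 46.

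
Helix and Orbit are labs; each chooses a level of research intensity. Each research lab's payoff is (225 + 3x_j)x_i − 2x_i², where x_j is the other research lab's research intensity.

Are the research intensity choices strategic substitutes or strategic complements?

Helix's payoff is (225 + 3x_O)x_H − 2x_H².
∂π/∂x_H = 225 + 3x_O − 4x_H = 0, so x_H = 56.25 + 0.75x_O.
The best-response slope dx_H/dx_O = 0.75 > 0: the reaction function is upward-sloping, so the choices are strategic complements.

strategic complements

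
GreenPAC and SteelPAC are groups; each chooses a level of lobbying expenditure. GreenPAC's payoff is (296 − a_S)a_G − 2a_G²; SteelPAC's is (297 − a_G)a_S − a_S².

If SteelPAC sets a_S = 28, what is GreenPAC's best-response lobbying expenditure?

67

Expanding GreenPAC's payoff: 296a_G − a_Sa_G − 2a_G².
∂π/∂a_G = 296 − a_S − 4a_G = 0, so a_G = 74 − 0.25a_S.
At a_S = 28: a_G = 74 − 0.25·28 = 67.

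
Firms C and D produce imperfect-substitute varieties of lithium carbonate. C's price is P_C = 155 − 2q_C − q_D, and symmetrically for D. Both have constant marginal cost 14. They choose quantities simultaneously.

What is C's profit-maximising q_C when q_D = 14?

Firm C's profit: π = q_C(155 − 2q_C − q_D) − 14q_C.
∂π/∂q_C = 141 − 4q_C − q_D = 0 ⇒ q_C = 35.25 − 0.25q_D.
At q_D = 14: q_C = 35.25 − 0.25·14 = 31.75.

31.75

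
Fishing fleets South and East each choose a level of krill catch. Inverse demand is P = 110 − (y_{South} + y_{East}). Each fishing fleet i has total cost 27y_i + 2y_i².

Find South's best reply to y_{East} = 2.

Fishing fleet South's profit: π = y_{South}(110 − (y_{South} + y_{East})) − 27y_{South} − 2y_{South}².
∂π/∂y_{South} = 83 − 6y_{South} − y_{East} = 0, so y_{South} = 83/6 − (1/6)y_{East}.
At y_{East} = 2: y_{South} = 83/6 − (1/6)·2 = 13.5.

13.5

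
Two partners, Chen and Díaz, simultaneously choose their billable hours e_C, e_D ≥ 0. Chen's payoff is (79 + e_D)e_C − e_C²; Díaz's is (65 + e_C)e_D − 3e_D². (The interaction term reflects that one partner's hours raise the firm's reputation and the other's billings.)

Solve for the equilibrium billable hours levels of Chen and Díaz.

Expanding Chen's payoff: 79e_C + e_De_C − e_C².
∂π/∂e_C = 79 + e_D − 2e_C = 0, so e_C = 39.5 + 0.5e_D.
Likewise for Díaz: e_D = 65/6 + (1/6)e_C.
Solving the two reaction functions simultaneously: (1 − (0.5)(1/6))e_C = 39.5 + 0.5·(65/6), so (11/12)e_C = 539/12 and e_C = 49.
Then e_D = 65/6 + (1/6)·49 = 19.

49, 19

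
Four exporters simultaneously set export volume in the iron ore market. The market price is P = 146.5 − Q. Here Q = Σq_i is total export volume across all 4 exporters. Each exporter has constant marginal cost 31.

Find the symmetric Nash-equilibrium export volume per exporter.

23.1

A representative exporter's profit is π_i = q_i(146.5 − Q) − 31q_i, with Q = q_i + Σ_{j≠i} q_j.
First-order condition: 115.5 − 2q_i − Σ_{j≠i} q_j = 0.
Imposing symmetry (q_j = q for all j) turns Σ_{j≠i} q_j into 3q, so 115.5 = 5q and q = 23.1.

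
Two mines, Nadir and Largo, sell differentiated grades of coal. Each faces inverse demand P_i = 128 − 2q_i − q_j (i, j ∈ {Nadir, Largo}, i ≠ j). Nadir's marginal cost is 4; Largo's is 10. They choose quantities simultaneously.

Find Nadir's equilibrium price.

54.4

Mine Nadir's profit: π = q_{Nadir}(128 − 2q_{Nadir} − q_{Largo}) − 4q_{Nadir}.
∂π/∂q_{Nadir} = 124 − 4q_{Nadir} − q_{Largo} = 0 ⇒ q_{Nadir} = 31 − 0.25q_{Largo}.
Similarly q_{Largo} = 29.5 − 0.25q_{Nadir}.
Substituting the second reaction function into the first: q_{Nadir} = 31 − 0.25(29.5 − 0.25q_{Nadir}), which gives 0.9375q_{Nadir} = 23.625 ⇒ q_{Nadir} = 25.2.
Then q_{Largo} = 29.5 − 0.25·25.2 = 23.2.
P_{Nadir} = 128 − 2·25.2 − 23.2 = 54.4.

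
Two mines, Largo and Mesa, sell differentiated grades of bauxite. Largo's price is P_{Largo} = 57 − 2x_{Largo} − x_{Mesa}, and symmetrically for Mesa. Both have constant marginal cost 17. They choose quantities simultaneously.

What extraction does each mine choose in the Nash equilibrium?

Mine Largo's profit: π = x_{Largo}(57 − 2x_{Largo} − x_{Mesa}) − 17x_{Largo}.
∂π/∂x_{Largo} = 40 − 4x_{Largo} − x_{Mesa} = 0 ⇒ x_{Largo} = 10 − 0.25x_{Mesa}.
The game is symmetric, so in equilibrium x_{Mesa} = x_{Largo}: the reaction function gives 1.25x_{Largo} = 10, hence x_{Largo} = 8.

8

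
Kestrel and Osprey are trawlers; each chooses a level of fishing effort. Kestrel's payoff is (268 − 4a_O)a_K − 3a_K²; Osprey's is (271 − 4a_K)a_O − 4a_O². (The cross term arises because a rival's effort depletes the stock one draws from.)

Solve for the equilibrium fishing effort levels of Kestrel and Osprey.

33.125, 17.3125

Expanding Kestrel's payoff: 268a_K − 4a_Oa_K − 3a_K².
∂π/∂a_K = 268 − 4a_O − 6a_K = 0, so a_K = 134/3 − (2/3)a_O.
Likewise for Osprey: a_O = 33.875 − 0.5a_K.
Plugging a_O into Kestrel's best response: a_K = 134/3 − (2/3)(33.875 − 0.5a_K) ⇒ (2/3)a_K = 265/12, so a_K = 33.125.
Then a_O = 33.875 − 0.5·33.125 = 17.3125.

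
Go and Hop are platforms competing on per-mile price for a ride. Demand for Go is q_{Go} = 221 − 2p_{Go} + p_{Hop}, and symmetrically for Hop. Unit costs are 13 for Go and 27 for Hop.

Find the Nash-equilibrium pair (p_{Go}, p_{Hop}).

Go's profit: π = (p_{Go} − 13)(221 − 2p_{Go} + p_{Hop}).
∂π/∂p_{Go} = 247 − 4p_{Go} + p_{Hop} = 0 ⇒ p_{Go} = 61.75 + 0.25p_{Hop}.
Similarly p_{Hop} = 68.75 + 0.25p_{Go}.
Substituting the second reaction function into the first: p_{Go} = 61.75 + 0.25(68.75 + 0.25p_{Go}), which gives 0.9375p_{Go} = 78.9375 ⇒ p_{Go} = 84.2.
Then p_{Hop} = 68.75 + 0.25·84.2 = 89.8.

84.2, 89.8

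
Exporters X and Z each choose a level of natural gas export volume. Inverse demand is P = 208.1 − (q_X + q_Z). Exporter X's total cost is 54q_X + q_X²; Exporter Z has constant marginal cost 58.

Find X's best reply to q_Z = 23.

Exporter X's profit: π = q_X(208.1 − (q_X + q_Z)) − 54q_X − q_X².
∂π/∂q_X = 154.1 − 4q_X − q_Z = 0, so q_X = 38.525 − 0.25q_Z.
At q_Z = 23: q_X = 38.525 − 0.25·23 = 32.775.

32.775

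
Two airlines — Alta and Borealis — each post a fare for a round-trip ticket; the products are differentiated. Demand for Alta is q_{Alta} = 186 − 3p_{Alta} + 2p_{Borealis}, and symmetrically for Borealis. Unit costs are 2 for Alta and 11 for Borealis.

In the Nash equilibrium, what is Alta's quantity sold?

Alta's profit: π = (p_{Alta} − 2)(186 − 3p_{Alta} + 2p_{Borealis}).
∂π/∂p_{Alta} = 192 − 6p_{Alta} + 2p_{Borealis} = 0 ⇒ p_{Alta} = 32 + (1/3)p_{Borealis}.
Similarly p_{Borealis} = 36.5 + (1/3)p_{Alta}.
Plugging p_{Borealis} into Alta's best response: p_{Alta} = 32 + (1/3)(36.5 + (1/3)p_{Alta}) ⇒ (8/9)p_{Alta} = 265/6, so p_{Alta} = 49.6875.
Then p_{Borealis} = 36.5 + (1/3)·49.6875 = 53.0625.
q_{Alta} = 186 − 3·49.6875 + 2·53.0625 = 143.0625.

143.0625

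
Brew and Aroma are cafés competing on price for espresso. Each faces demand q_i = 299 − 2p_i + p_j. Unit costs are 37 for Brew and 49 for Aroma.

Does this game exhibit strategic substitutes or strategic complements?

Brew's profit: π = (p_{Brew} − 37)(299 − 2p_{Brew} + p_{Aroma}).
∂π/∂p_{Brew} = 373 − 4p_{Brew} + p_{Aroma} = 0 ⇒ p_{Brew} = 93.25 + 0.25p_{Aroma}.
The best-response slope dp_{Brew}/dp_{Aroma} = 0.25 > 0: the reaction function is upward-sloping, so the choices are strategic complements.

strategic complements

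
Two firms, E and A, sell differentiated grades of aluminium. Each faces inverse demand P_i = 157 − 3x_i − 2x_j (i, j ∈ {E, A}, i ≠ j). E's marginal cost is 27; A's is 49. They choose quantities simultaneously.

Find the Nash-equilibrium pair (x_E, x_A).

17.625, 12.125

Firm E's profit: π = x_E(157 − 3x_E − 2x_A) − 27x_E.
∂π/∂x_E = 130 − 6x_E − 2x_A = 0 ⇒ x_E = 65/3 − (1/3)x_A.
Similarly x_A = 18 − (1/3)x_E.
Solving the two reaction functions simultaneously: (1 − (−1/3)(−1/3))x_E = 65/3 − (1/3)·18, so (8/9)x_E = 47/3 and x_E = 17.625.
Then x_A = 18 − (1/3)·17.625 = 12.125.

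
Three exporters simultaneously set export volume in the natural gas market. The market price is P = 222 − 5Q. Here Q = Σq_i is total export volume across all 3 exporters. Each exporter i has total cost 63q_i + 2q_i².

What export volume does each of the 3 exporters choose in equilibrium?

A representative exporter's profit is π_i = q_i(222 − 5Q) − 63q_i − 2q_i², with Q = q_i + Σ_{j≠i} q_j.
First-order condition: 159 − 14q_i − 5Σ_{j≠i} q_j = 0.
With identical exporters, set every q_j = q: then 159 − 14q − 10q = 0, i.e. q = 159/24 = 6.625.

6.625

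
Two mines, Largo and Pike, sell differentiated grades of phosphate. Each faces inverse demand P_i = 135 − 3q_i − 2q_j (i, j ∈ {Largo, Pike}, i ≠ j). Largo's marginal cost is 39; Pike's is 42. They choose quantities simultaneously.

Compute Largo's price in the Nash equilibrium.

Mine Largo's profit: π = q_{Largo}(135 − 3q_{Largo} − 2q_{Pike}) − 39q_{Largo}.
∂π/∂q_{Largo} = 96 − 6q_{Largo} − 2q_{Pike} = 0 ⇒ q_{Largo} = 16 − (1/3)q_{Pike}.
Similarly q_{Pike} = 15.5 − (1/3)q_{Largo}.
Solving the two reaction functions simultaneously: (1 − (−1/3)(−1/3))q_{Largo} = 16 − (1/3)·15.5, so (8/9)q_{Largo} = 65/6 and q_{Largo} = 12.1875.
Then q_{Pike} = 15.5 − (1/3)·12.1875 = 11.4375.
P_{Largo} = 135 − 3·12.1875 − 2·11.4375 = 75.5625.

75.5625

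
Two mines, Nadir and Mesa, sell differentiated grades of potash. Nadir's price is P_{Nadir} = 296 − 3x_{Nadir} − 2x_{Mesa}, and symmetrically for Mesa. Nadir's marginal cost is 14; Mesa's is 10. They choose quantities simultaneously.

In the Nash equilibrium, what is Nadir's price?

Mine Nadir's profit: π = x_{Nadir}(296 − 3x_{Nadir} − 2x_{Mesa}) − 14x_{Nadir}.
∂π/∂x_{Nadir} = 282 − 6x_{Nadir} − 2x_{Mesa} = 0 ⇒ x_{Nadir} = 47 − (1/3)x_{Mesa}.
Similarly x_{Mesa} = 143/3 − (1/3)x_{Nadir}.
Substituting the second reaction function into the first: x_{Nadir} = 47 − (1/3)(143/3 − (1/3)x_{Nadir}), which gives (8/9)x_{Nadir} = 280/9 ⇒ x_{Nadir} = 35.
Then x_{Mesa} = 143/3 − (1/3)·35 = 36.
P_{Nadir} = 296 − 3·35 − 2·36 = 119.

119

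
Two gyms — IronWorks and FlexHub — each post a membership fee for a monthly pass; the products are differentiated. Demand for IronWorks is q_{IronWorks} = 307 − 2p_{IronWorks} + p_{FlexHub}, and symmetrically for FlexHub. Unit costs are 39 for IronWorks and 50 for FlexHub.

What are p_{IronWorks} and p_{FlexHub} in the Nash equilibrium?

IronWorks's profit: π = (p_{IronWorks} − 39)(307 − 2p_{IronWorks} + p_{FlexHub}).
∂π/∂p_{IronWorks} = 385 − 4p_{IronWorks} + p_{FlexHub} = 0 ⇒ p_{IronWorks} = 96.25 + 0.25p_{FlexHub}.
Similarly p_{FlexHub} = 101.75 + 0.25p_{IronWorks}.
Plugging p_{FlexHub} into IronWorks's best response: p_{IronWorks} = 96.25 + 0.25(101.75 + 0.25p_{IronWorks}) ⇒ 0.9375p_{IronWorks} = 121.6875, so p_{IronWorks} = 129.8.
Then p_{FlexHub} = 101.75 + 0.25·129.8 = 134.2.

129.8, 134.2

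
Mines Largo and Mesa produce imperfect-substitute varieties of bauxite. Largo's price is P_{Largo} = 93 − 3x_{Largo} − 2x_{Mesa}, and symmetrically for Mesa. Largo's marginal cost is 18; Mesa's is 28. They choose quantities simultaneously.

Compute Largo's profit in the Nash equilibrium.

300

Mine Largo's profit: π = x_{Largo}(93 − 3x_{Largo} − 2x_{Mesa}) − 18x_{Largo}.
∂π/∂x_{Largo} = 75 − 6x_{Largo} − 2x_{Mesa} = 0 ⇒ x_{Largo} = 12.5 − (1/3)x_{Mesa}.
Similarly x_{Mesa} = 65/6 − (1/3)x_{Largo}.
Substituting the second reaction function into the first: x_{Largo} = 12.5 − (1/3)(65/6 − (1/3)x_{Largo}), which gives (8/9)x_{Largo} = 80/9 ⇒ x_{Largo} = 10.
Then x_{Mesa} = 65/6 − (1/3)·10 = 7.5.
P_{Largo} = 93 − 3·10 − 2·7.5 = 48.
Profit = (48 − 18)·10 = 300.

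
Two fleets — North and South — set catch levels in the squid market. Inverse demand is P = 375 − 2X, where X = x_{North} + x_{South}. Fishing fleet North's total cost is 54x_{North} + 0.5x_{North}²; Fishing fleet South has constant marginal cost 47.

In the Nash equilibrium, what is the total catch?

Fishing fleet North's profit: π = x_{North}(375 − 2(x_{North} + x_{South})) − 54x_{North} − 0.5x_{North}².
∂π/∂x_{North} = 321 − 5x_{North} − 2x_{South} = 0, so x_{North} = 64.2 − 0.4x_{South}.
For South: ∂π/∂x_{South} = 328 − 4x_{South} − 2x_{North} = 0 ⇒ x_{South} = 82 − 0.5x_{North}.
Plugging x_{South} into North's best response: x_{North} = 64.2 − 0.4(82 − 0.5x_{North}) ⇒ 0.8x_{North} = 31.4, so x_{North} = 39.25.
Then x_{South} = 82 − 0.5·39.25 = 62.375.
Total catch: 39.25 + 62.375 = 101.625.

101.625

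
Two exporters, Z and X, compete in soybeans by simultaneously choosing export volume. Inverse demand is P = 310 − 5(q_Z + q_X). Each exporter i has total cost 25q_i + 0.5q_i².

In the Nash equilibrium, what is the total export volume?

35.625

Exporter Z's profit: π = q_Z(310 − 5(q_Z + q_X)) − 25q_Z − 0.5q_Z².
∂π/∂q_Z = 285 − 11q_Z − 5q_X = 0, so q_Z = 285/11 − (5/11)q_X.
By symmetry q_X = q_Z; substituting into the reaction function, (16/11)q_Z = 285/11 and q_Z = 17.8125.
Total export volume: 17.8125 + 17.8125 = 35.625.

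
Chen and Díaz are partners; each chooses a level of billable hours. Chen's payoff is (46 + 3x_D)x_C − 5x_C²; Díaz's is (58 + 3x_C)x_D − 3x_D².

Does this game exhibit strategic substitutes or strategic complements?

Expanding Chen's payoff: 46x_C + 3x_Dx_C − 5x_C².
∂π/∂x_C = 46 + 3x_D − 10x_C = 0, so x_C = 4.6 + 0.3x_D.
The best-response slope dx_C/dx_D = 0.3 > 0: the reaction function is upward-sloping, so the choices are strategic complements.

strategic complements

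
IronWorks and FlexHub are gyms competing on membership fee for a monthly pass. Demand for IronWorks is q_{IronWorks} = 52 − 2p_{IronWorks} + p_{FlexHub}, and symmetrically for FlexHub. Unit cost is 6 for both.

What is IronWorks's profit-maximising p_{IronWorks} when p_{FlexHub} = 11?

IronWorks's profit: π = (p_{IronWorks} − 6)(52 − 2p_{IronWorks} + p_{FlexHub}).
∂π/∂p_{IronWorks} = 64 − 4p_{IronWorks} + p_{FlexHub} = 0 ⇒ p_{IronWorks} = 16 + 0.25p_{FlexHub}.
At p_{FlexHub} = 11: p_{IronWorks} = 16 + 0.25·11 = 18.75.

18.75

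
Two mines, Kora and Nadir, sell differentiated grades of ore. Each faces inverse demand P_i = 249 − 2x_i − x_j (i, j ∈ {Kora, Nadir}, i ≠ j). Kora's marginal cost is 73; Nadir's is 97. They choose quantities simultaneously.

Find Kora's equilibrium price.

146.6

Mine Kora's profit: π = x_{Kora}(249 − 2x_{Kora} − x_{Nadir}) − 73x_{Kora}.
∂π/∂x_{Kora} = 176 − 4x_{Kora} − x_{Nadir} = 0 ⇒ x_{Kora} = 44 − 0.25x_{Nadir}.
Similarly x_{Nadir} = 38 − 0.25x_{Kora}.
Solving the two reaction functions simultaneously: (1 − (−0.25)(−0.25))x_{Kora} = 44 − 0.25·38, so 0.9375x_{Kora} = 34.5 and x_{Kora} = 36.8.
Then x_{Nadir} = 38 − 0.25·36.8 = 28.8.
P_{Kora} = 249 − 2·36.8 − 28.8 = 146.6.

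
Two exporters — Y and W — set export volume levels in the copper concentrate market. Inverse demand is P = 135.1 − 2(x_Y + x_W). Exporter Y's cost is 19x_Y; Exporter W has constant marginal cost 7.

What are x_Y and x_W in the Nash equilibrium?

Exporter Y's profit: π = x_Y(135.1 − 2(x_Y + x_W)) − 19x_Y.
∂π/∂x_Y = 116.1 − 4x_Y − 2x_W = 0, so x_Y = 29.025 − 0.5x_W.
By the same steps for W: x_W = 32.025 − 0.5x_Y.
Plugging x_W into Y's best response: x_Y = 29.025 − 0.5(32.025 − 0.5x_Y) ⇒ 0.75x_Y = 13.0125, so x_Y = 17.35.
Then x_W = 32.025 − 0.5·17.35 = 23.35.

17.35, 23.35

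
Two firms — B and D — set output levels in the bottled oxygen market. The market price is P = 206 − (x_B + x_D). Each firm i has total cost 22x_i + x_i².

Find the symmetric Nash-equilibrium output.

Firm B's profit: π = x_B(206 − (x_B + x_D)) − 22x_B − x_B².
∂π/∂x_B = 184 − 4x_B − x_D = 0, so x_B = 46 − 0.25x_D.
By symmetry x_D = x_B; substituting into the reaction function, 1.25x_B = 46 and x_B = 36.8.

36.8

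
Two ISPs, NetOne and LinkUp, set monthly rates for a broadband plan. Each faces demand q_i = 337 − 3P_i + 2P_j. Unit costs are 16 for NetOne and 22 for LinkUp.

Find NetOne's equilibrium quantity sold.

244.125

NetOne's profit: π = (P_{NetOne} − 16)(337 − 3P_{NetOne} + 2P_{LinkUp}).
∂π/∂P_{NetOne} = 385 − 6P_{NetOne} + 2P_{LinkUp} = 0 ⇒ P_{NetOne} = 385/6 + (1/3)P_{LinkUp}.
Similarly P_{LinkUp} = 403/6 + (1/3)P_{NetOne}.
Solving the two reaction functions simultaneously: (1 − (1/3)(1/3))P_{NetOne} = 385/6 + (1/3)·(403/6), so (8/9)P_{NetOne} = 779/9 and P_{NetOne} = 97.375.
Then P_{LinkUp} = 403/6 + (1/3)·97.375 = 99.625.
q_{NetOne} = 337 − 3·97.375 + 2·99.625 = 244.125.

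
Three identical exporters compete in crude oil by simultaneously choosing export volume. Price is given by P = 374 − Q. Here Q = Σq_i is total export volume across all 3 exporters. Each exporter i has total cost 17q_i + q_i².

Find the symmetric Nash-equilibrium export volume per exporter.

A representative exporter's profit is π_i = q_i(374 − Q) − 17q_i − q_i², with Q = q_i + Σ_{j≠i} q_j.
First-order condition: 357 − 4q_i − Σ_{j≠i} q_j = 0.
Imposing symmetry (q_j = q for all j) turns Σ_{j≠i} q_j into 2q, so 357 = 6q and q = 59.5.

59.5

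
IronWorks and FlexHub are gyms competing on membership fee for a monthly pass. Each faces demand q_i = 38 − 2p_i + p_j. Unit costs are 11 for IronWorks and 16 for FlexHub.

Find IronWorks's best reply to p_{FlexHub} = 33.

23.25

IronWorks's profit: π = (p_{IronWorks} − 11)(38 − 2p_{IronWorks} + p_{FlexHub}).
∂π/∂p_{IronWorks} = 60 − 4p_{IronWorks} + p_{FlexHub} = 0 ⇒ p_{IronWorks} = 15 + 0.25p_{FlexHub}.
At p_{FlexHub} = 33: p_{IronWorks} = 15 + 0.25·33 = 23.25.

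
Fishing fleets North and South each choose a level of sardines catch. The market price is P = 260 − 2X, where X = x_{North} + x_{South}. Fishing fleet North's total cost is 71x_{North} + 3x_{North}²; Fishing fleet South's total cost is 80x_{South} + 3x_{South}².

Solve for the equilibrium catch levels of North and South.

15.9375, 14.8125

Fishing fleet North's profit: π = x_{North}(260 − 2(x_{North} + x_{South})) − 71x_{North} − 3x_{North}².
∂π/∂x_{North} = 189 − 10x_{North} − 2x_{South} = 0, so x_{North} = 18.9 − 0.2x_{South}.
By the same steps for South: x_{South} = 18 − 0.2x_{North}.
Substituting the second reaction function into the first: x_{North} = 18.9 − 0.2(18 − 0.2x_{North}), which gives 0.96x_{North} = 15.3 ⇒ x_{North} = 15.9375.
Then x_{South} = 18 − 0.2·15.9375 = 14.8125.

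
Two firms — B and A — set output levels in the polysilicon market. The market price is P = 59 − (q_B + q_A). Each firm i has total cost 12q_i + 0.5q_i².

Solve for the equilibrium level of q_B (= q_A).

11.75

Firm B's profit: π = q_B(59 − (q_B + q_A)) − 12q_B − 0.5q_B².
∂π/∂q_B = 47 − 3q_B − q_A = 0, so q_B = 47/3 − (1/3)q_A.
By symmetry q_A = q_B; substituting into the reaction function, (4/3)q_B = 47/3 and q_B = 11.75.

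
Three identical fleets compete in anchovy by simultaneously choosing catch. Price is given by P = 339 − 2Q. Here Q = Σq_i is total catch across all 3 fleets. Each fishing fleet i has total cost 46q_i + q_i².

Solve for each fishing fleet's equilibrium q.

A representative fishing fleet's profit is π_i = q_i(339 − 2Q) − 46q_i − q_i², with Q = q_i + Σ_{j≠i} q_j.
First-order condition: 293 − 6q_i − 2Σ_{j≠i} q_j = 0.
With identical fishing fleets, set every q_j = q: then 293 − 6q − 4q = 0, i.e. q = 293/10 = 29.3.

29.3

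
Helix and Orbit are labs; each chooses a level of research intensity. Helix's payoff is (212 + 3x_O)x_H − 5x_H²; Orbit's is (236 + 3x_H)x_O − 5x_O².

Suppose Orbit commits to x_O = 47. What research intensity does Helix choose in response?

Expanding Helix's payoff: 212x_H + 3x_Ox_H − 5x_H².
∂π/∂x_H = 212 + 3x_O − 10x_H = 0, so x_H = 21.2 + 0.3x_O.
At x_O = 47: x_H = 21.2 + 0.3·47 = 35.3.

35.3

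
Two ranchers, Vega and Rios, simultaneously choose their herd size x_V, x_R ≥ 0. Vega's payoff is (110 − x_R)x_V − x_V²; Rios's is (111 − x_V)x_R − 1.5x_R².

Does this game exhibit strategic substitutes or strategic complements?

Expanding Vega's payoff: 110x_V − x_Rx_V − x_V².
∂π/∂x_V = 110 − x_R − 2x_V = 0, so x_V = 55 − 0.5x_R.
The best-response slope dx_V/dx_R = −0.5 < 0: the reaction function is downward-sloping, so the choices are strategic substitutes.

strategic substitutes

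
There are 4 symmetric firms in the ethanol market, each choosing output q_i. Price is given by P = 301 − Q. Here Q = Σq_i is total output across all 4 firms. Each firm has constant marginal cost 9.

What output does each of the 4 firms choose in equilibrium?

A representative firm's profit is π_i = q_i(301 − Q) − 9q_i, with Q = q_i + Σ_{j≠i} q_j.
First-order condition: 292 − 2q_i − Σ_{j≠i} q_j = 0.
Imposing symmetry (q_j = q for all j) turns Σ_{j≠i} q_j into 3q, so 292 = 5q and q = 58.4.

58.4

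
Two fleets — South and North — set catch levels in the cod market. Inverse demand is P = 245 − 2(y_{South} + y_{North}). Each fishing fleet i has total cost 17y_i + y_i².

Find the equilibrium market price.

Fishing fleet South's profit: π = y_{South}(245 − 2(y_{South} + y_{North})) − 17y_{South} − y_{South}².
∂π/∂y_{South} = 228 − 6y_{South} − 2y_{North} = 0, so y_{South} = 38 − (1/3)y_{North}.
Setting y_{South} = y_{North} in the reaction function: y_{South} = 38 − (1/3)y_{South}, so y_{South} = 38 / (4/3) = 28.5.
Equilibrium price: P = 245 − 2·57 = 131.

131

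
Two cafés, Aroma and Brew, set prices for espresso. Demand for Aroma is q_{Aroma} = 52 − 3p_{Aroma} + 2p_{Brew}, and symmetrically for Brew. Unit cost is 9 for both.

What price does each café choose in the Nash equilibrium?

19.75

Aroma's profit: π = (p_{Aroma} − 9)(52 − 3p_{Aroma} + 2p_{Brew}).
∂π/∂p_{Aroma} = 79 − 6p_{Aroma} + 2p_{Brew} = 0 ⇒ p_{Aroma} = 79/6 + (1/3)p_{Brew}.
Setting p_{Aroma} = p_{Brew} in the reaction function: p_{Aroma} = 79/6 + (1/3)p_{Aroma}, so p_{Aroma} = (79/6) / (2/3) = 19.75.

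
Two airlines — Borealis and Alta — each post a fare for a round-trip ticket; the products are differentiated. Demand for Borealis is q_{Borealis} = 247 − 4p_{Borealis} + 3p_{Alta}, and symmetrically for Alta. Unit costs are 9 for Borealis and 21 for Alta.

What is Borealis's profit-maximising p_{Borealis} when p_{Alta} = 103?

Borealis's profit: π = (p_{Borealis} − 9)(247 − 4p_{Borealis} + 3p_{Alta}).
∂π/∂p_{Borealis} = 283 − 8p_{Borealis} + 3p_{Alta} = 0 ⇒ p_{Borealis} = 35.375 + 0.375p_{Alta}.
At p_{Alta} = 103: p_{Borealis} = 35.375 + 0.375·103 = 74.

74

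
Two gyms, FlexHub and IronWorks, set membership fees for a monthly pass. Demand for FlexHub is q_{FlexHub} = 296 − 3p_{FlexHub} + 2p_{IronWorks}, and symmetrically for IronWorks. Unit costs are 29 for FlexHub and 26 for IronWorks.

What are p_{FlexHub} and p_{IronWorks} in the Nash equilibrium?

FlexHub's profit: π = (p_{FlexHub} − 29)(296 − 3p_{FlexHub} + 2p_{IronWorks}).
∂π/∂p_{FlexHub} = 383 − 6p_{FlexHub} + 2p_{IronWorks} = 0 ⇒ p_{FlexHub} = 383/6 + (1/3)p_{IronWorks}.
Similarly p_{IronWorks} = 187/3 + (1/3)p_{FlexHub}.
Substituting the second reaction function into the first: p_{FlexHub} = 383/6 + (1/3)(187/3 + (1/3)p_{FlexHub}), which gives (8/9)p_{FlexHub} = 1523/18 ⇒ p_{FlexHub} = 95.1875.
Then p_{IronWorks} = 187/3 + (1/3)·95.1875 = 94.0625.

95.1875, 94.0625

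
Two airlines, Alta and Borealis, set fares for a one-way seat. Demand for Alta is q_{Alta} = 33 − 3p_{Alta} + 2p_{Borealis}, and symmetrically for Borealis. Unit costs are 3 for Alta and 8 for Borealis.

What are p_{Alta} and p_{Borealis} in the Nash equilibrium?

Alta's profit: π = (p_{Alta} − 3)(33 − 3p_{Alta} + 2p_{Borealis}).
∂π/∂p_{Alta} = 42 − 6p_{Alta} + 2p_{Borealis} = 0 ⇒ p_{Alta} = 7 + (1/3)p_{Borealis}.
Similarly p_{Borealis} = 9.5 + (1/3)p_{Alta}.
Plugging p_{Borealis} into Alta's best response: p_{Alta} = 7 + (1/3)(9.5 + (1/3)p_{Alta}) ⇒ (8/9)p_{Alta} = 61/6, so p_{Alta} = 11.4375.
Then p_{Borealis} = 9.5 + (1/3)·11.4375 = 13.3125.

11.4375, 13.3125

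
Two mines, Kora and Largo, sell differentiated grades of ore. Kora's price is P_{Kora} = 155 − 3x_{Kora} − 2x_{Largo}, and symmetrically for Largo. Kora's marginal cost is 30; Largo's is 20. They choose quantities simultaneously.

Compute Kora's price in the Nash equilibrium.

Mine Kora's profit: π = x_{Kora}(155 − 3x_{Kora} − 2x_{Largo}) − 30x_{Kora}.
∂π/∂x_{Kora} = 125 − 6x_{Kora} − 2x_{Largo} = 0 ⇒ x_{Kora} = 125/6 − (1/3)x_{Largo}.
Similarly x_{Largo} = 22.5 − (1/3)x_{Kora}.
Solving the two reaction functions simultaneously: (1 − (−1/3)(−1/3))x_{Kora} = 125/6 − (1/3)·22.5, so (8/9)x_{Kora} = 40/3 and x_{Kora} = 15.
Then x_{Largo} = 22.5 − (1/3)·15 = 17.5.
P_{Kora} = 155 − 3·15 − 2·17.5 = 75.

75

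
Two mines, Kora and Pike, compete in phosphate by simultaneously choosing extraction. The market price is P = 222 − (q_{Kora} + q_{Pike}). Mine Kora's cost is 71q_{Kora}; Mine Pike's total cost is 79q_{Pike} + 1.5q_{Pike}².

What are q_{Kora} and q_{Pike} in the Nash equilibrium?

68, 15

Mine Kora's profit: π = q_{Kora}(222 − (q_{Kora} + q_{Pike})) − 71q_{Kora}.
∂π/∂q_{Kora} = 151 − 2q_{Kora} − q_{Pike} = 0, so q_{Kora} = 75.5 − 0.5q_{Pike}.
For Pike: ∂π/∂q_{Pike} = 143 − 5q_{Pike} − q_{Kora} = 0 ⇒ q_{Pike} = 28.6 − 0.2q_{Kora}.
Substituting the second reaction function into the first: q_{Kora} = 75.5 − 0.5(28.6 − 0.2q_{Kora}), which gives 0.9q_{Kora} = 61.2 ⇒ q_{Kora} = 68.
Then q_{Pike} = 28.6 − 0.2·68 = 15.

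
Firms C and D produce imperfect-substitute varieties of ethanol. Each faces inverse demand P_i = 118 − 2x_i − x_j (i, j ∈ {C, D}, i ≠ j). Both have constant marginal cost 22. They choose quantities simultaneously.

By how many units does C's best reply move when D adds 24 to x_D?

-6

Firm C's profit: π = x_C(118 − 2x_C − x_D) − 22x_C.
∂π/∂x_C = 96 − 4x_C − x_D = 0 ⇒ x_C = 24 − 0.25x_D.
The reaction-function slope is −0.25, so a 24-unit rise in x_D moves x_C by −0.25 × 24 = −6. C's best response falls — the actions are strategic substitutes.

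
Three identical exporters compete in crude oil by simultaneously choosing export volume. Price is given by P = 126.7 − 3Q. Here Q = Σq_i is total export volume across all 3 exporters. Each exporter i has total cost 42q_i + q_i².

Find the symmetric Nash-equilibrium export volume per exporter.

A representative exporter's profit is π_i = q_i(126.7 − 3Q) − 42q_i − q_i², with Q = q_i + Σ_{j≠i} q_j.
First-order condition: 84.7 − 8q_i − 3Σ_{j≠i} q_j = 0.
With identical exporters, set every q_j = q: then 84.7 − 8q − 6q = 0, i.e. q = 84.7/14 = 6.05.

6.05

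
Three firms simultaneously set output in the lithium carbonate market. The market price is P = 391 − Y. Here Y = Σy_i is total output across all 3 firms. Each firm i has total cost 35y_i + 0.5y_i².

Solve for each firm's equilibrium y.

71.2

A representative firm's profit is π_i = y_i(391 − Y) − 35y_i − 0.5y_i², with Y = y_i + Σ_{j≠i} y_j.
First-order condition: 356 − 3y_i − Σ_{j≠i} y_j = 0.
With identical firms, set every y_j = y: then 356 − 3y − 2y = 0, i.e. y = 356/5 = 71.2.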